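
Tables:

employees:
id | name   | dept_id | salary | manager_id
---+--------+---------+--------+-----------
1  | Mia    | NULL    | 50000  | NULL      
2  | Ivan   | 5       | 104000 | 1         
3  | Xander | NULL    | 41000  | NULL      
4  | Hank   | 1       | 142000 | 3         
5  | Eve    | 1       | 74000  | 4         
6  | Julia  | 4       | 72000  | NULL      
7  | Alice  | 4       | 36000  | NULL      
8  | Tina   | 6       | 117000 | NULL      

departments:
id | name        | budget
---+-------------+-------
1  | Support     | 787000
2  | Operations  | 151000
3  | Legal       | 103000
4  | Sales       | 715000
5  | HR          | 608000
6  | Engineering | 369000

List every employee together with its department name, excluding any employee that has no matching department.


INNER JOIN keeps only employees rows whose dept_id matches an id in departments. Walk through each employee:
  - employee 1 (Mia): dept_id=NULL, no match -> dropped
  - employee 2 (Ivan): dept_id=5 -> matches HR
  - employee 3 (Xander): dept_id=NULL, no match -> dropped
  - employee 4 (Hank): dept_id=1 -> matches Support
  - employee 5 (Eve): dept_id=1 -> matches Support
  - employee 6 (Julia): dept_id=4 -> matches Sales
  - employee 7 (Alice): dept_id=4 -> matches Sales
  - employee 8 (Tina): dept_id=6 -> matches Engineering
So 2 of 8 rows are dropped.

SQL:
SELECT a.name, b.name AS department
FROM employees a
INNER JOIN departments b ON a.dept_id = b.id

Result:
name  | department 
------+------------
Ivan  | HR         
Hank  | Support    
Eve   | Support    
Julia | Sales      
Alice | Sales      
Tina  | Engineering


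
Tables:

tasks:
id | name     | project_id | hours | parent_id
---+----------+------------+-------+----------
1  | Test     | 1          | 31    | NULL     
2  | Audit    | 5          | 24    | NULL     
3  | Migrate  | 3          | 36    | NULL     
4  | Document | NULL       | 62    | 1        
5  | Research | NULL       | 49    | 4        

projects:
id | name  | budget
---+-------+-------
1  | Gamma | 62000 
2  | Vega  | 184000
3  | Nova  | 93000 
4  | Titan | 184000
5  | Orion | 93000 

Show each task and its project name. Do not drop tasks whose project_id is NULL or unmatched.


LEFT JOIN keeps every row from tasks (the left table); where project_id has no match in projects, the project columns become NULL. Walk through each task:
  - task 1 (Test): project_id=1 -> matches Gamma
  - task 2 (Audit): project_id=5 -> matches Orion
  - task 3 (Migrate): project_id=3 -> matches Nova
  - task 4 (Document): project_id=NULL, no match -> kept with NULL
  - task 5 (Research): project_id=NULL, no match -> kept with NULL
All 5 rows appear; 2 have NULL project.

SQL:
SELECT a.name, b.name AS project
FROM tasks a
LEFT JOIN projects b ON a.project_id = b.id

Result:
name     | project
---------+--------
Test     | Gamma  
Audit    | Orion  
Migrate  | Nova   
Document | NULL   
Research | NULL   


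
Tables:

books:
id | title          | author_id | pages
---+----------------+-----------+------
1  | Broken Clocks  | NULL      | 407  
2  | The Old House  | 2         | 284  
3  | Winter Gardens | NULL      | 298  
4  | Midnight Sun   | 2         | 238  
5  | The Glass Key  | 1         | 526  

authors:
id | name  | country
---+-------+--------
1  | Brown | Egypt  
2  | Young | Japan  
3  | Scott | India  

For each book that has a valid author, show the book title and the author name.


INNER JOIN keeps only books rows whose author_id matches an id in authors. Walk through each book:
  - book 1 (Broken Clocks): author_id=NULL, no match -> dropped
  - book 2 (The Old House): author_id=2 -> matches Young
  - book 3 (Winter Gardens): author_id=NULL, no match -> dropped
  - book 4 (Midnight Sun): author_id=2 -> matches Young
  - book 5 (The Glass Key): author_id=1 -> matches Brown
So 2 of 5 rows are dropped.

SQL:
SELECT a.title, b.name AS author
FROM books a
INNER JOIN authors b ON a.author_id = b.id

Result:
title         | author
--------------+-------
The Old House | Young 
Midnight Sun  | Young 
The Glass Key | Brown 


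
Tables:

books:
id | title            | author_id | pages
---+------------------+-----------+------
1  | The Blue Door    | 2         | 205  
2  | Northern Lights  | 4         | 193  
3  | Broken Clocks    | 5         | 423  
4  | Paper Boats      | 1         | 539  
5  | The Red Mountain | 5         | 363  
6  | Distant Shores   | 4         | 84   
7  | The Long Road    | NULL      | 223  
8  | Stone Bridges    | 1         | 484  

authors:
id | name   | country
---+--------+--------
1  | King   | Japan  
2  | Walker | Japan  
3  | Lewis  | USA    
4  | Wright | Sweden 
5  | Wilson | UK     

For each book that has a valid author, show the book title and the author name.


INNER JOIN keeps only books rows whose author_id matches an id in authors. Walk through each book:
  - book 1 (The Blue Door): author_id=2 -> matches Walker
  - book 2 (Northern Lights): author_id=4 -> matches Wright
  - book 3 (Broken Clocks): author_id=5 -> matches Wilson
  - book 4 (Paper Boats): author_id=1 -> matches King
  - book 5 (The Red Mountain): author_id=5 -> matches Wilson
  - book 6 (Distant Shores): author_id=4 -> matches Wright
  - book 7 (The Long Road): author_id=NULL, no match -> dropped
  - book 8 (Stone Bridges): author_id=1 -> matches King
So 1 of 8 rows is dropped.

SQL:
SELECT a.title, b.name AS author
FROM books a
INNER JOIN authors b ON a.author_id = b.id

Result:
title            | author
-----------------+-------
The Blue Door    | Walker
Northern Lights  | Wright
Broken Clocks    | Wilson
Paper Boats      | King  
The Red Mountain | Wilson
Distant Shores   | Wright
Stone Bridges    | King  


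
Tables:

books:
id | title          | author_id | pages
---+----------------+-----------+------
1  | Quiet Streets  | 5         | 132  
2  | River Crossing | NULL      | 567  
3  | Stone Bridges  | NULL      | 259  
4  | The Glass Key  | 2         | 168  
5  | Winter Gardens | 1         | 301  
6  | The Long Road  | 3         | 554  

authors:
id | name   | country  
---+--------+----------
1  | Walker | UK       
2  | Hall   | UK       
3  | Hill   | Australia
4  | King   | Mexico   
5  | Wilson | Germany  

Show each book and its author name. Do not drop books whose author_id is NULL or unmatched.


LEFT JOIN keeps every row from books (the left table); where author_id has no match in authors, the author columns become NULL. Walk through each book:
  - book 1 (Quiet Streets): author_id=5 -> matches Wilson
  - book 2 (River Crossing): author_id=NULL, no match -> kept with NULL
  - book 3 (Stone Bridges): author_id=NULL, no match -> kept with NULL
  - book 4 (The Glass Key): author_id=2 -> matches Hall
  - book 5 (Winter Gardens): author_id=1 -> matches Walker
  - book 6 (The Long Road): author_id=3 -> matches Hill
All 6 rows appear; 2 have NULL author.

SQL:
SELECT a.title, b.name AS author
FROM books a
LEFT JOIN authors b ON a.author_id = b.id

Result:
title          | author
---------------+-------
Quiet Streets  | Wilson
River Crossing | NULL  
Stone Bridges  | NULL  
The Glass Key  | Hall  
Winter Gardens | Walker
The Long Road  | Hill  


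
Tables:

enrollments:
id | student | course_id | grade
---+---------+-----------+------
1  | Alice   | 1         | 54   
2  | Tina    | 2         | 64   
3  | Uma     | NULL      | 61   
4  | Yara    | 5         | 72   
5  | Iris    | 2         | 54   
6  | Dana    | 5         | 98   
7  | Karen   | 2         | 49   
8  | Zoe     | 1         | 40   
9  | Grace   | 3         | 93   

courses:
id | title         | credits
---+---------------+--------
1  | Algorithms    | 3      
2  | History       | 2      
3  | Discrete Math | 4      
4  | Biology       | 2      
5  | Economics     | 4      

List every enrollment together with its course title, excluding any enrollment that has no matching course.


INNER JOIN keeps only enrollments rows whose course_id matches an id in courses. Walk through each enrollment:
  - enrollment 1 (Alice): course_id=1 -> matches Algorithms
  - enrollment 2 (Tina): course_id=2 -> matches History
  - enrollment 3 (Uma): course_id=NULL, no match -> dropped
  - enrollment 4 (Yara): course_id=5 -> matches Economics
  - enrollment 5 (Iris): course_id=2 -> matches History
  - enrollment 6 (Dana): course_id=5 -> matches Economics
  - enrollment 7 (Karen): course_id=2 -> matches History
  - enrollment 8 (Zoe): course_id=1 -> matches Algorithms
  - enrollment 9 (Grace): course_id=3 -> matches Discrete Math
So 1 of 9 rows is dropped.

SQL:
SELECT a.student, b.title AS course
FROM enrollments a
INNER JOIN courses b ON a.course_id = b.id

Result:
student | course       
--------+--------------
Alice   | Algorithms   
Tina    | History      
Yara    | Economics    
Iris    | History      
Dana    | Economics    
Karen   | History      
Zoe     | Algorithms   
Grace   | Discrete Math


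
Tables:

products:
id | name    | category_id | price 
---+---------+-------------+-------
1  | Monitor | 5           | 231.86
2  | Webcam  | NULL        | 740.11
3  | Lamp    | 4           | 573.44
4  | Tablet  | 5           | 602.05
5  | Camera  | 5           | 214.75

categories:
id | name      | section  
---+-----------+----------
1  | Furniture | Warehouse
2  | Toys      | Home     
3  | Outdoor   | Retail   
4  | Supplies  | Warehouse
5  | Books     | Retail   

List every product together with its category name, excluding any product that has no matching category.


INNER JOIN keeps only products rows whose category_id matches an id in categories. Walk through each product:
  - product 1 (Monitor): category_id=5 -> matches Books
  - product 2 (Webcam): category_id=NULL, no match -> dropped
  - product 3 (Lamp): category_id=4 -> matches Supplies
  - product 4 (Tablet): category_id=5 -> matches Books
  - product 5 (Camera): category_id=5 -> matches Books
So 1 of 5 rows is dropped.

SQL:
SELECT a.name, b.name AS category
FROM products a
INNER JOIN categories b ON a.category_id = b.id

Result:
name    | category
--------+---------
Monitor | Books   
Lamp    | Supplies
Tablet  | Books   
Camera  | Books   


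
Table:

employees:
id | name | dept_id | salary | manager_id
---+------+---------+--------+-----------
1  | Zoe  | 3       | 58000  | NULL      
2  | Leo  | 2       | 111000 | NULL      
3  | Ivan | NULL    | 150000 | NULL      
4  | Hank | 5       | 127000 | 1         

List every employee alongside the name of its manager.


This is a self-join: employees is joined to a second copy of itself, matching each row's manager_id to another row's id. Use LEFT JOIN so rows with manager_id=NULL are kept.
  - employee 1 (Zoe): manager_id=NULL -> NULL
  - employee 2 (Leo): manager_id=NULL -> NULL
  - employee 3 (Ivan): manager_id=NULL -> NULL
  - employee 4 (Hank): manager_id=1 -> Zoe

SQL:
SELECT a.name AS item, b.name AS manager
FROM employees a
LEFT JOIN employees b ON a.manager_id = b.id

Result:
item | manager
-----+--------
Zoe  | NULL   
Leo  | NULL   
Ivan | NULL   
Hank | Zoe    


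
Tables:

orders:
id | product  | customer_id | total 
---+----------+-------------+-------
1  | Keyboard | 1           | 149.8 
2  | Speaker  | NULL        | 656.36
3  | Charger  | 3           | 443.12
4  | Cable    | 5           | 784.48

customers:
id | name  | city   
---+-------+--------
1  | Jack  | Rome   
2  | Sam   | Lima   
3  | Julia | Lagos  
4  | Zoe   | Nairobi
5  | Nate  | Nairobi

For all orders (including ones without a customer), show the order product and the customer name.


LEFT JOIN keeps every row from orders (the left table); where customer_id has no match in customers, the customer columns become NULL. Walk through each order:
  - order 1 (Keyboard): customer_id=1 -> matches Jack
  - order 2 (Speaker): customer_id=NULL, no match -> kept with NULL
  - order 3 (Charger): customer_id=3 -> matches Julia
  - order 4 (Cable): customer_id=5 -> matches Nate
All 4 rows appear; 1 has NULL customer.

SQL:
SELECT a.product, b.name AS customer
FROM orders a
LEFT JOIN customers b ON a.customer_id = b.id

Result:
product  | customer
---------+---------
Keyboard | Jack    
Speaker  | NULL    
Charger  | Julia   
Cable    | Nate    


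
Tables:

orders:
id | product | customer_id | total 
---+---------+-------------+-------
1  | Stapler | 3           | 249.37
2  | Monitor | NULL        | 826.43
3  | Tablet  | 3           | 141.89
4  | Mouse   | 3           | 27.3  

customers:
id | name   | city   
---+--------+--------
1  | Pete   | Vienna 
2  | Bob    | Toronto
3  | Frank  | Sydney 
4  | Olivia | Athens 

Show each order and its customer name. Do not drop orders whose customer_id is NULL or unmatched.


LEFT JOIN keeps every row from orders (the left table); where customer_id has no match in customers, the customer columns become NULL. Walk through each order:
  - order 1 (Stapler): customer_id=3 -> matches Frank
  - order 2 (Monitor): customer_id=NULL, no match -> kept with NULL
  - order 3 (Tablet): customer_id=3 -> matches Frank
  - order 4 (Mouse): customer_id=3 -> matches Frank
All 4 rows appear; 1 has NULL customer.

SQL:
SELECT a.product, b.name AS customer
FROM orders a
LEFT JOIN customers b ON a.customer_id = b.id

Result:
product | customer
--------+---------
Stapler | Frank   
Monitor | NULL    
Tablet  | Frank   
Mouse   | Frank   


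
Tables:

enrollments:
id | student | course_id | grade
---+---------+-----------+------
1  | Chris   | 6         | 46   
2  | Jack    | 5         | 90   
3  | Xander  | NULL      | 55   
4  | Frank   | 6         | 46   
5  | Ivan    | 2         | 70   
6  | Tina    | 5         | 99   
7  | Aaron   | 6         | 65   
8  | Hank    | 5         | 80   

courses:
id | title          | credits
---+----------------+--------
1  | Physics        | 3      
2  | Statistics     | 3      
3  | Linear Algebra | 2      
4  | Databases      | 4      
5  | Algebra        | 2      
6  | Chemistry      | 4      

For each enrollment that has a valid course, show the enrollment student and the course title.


INNER JOIN keeps only enrollments rows whose course_id matches an id in courses. Walk through each enrollment:
  - enrollment 1 (Chris): course_id=6 -> matches Chemistry
  - enrollment 2 (Jack): course_id=5 -> matches Algebra
  - enrollment 3 (Xander): course_id=NULL, no match -> dropped
  - enrollment 4 (Frank): course_id=6 -> matches Chemistry
  - enrollment 5 (Ivan): course_id=2 -> matches Statistics
  - enrollment 6 (Tina): course_id=5 -> matches Algebra
  - enrollment 7 (Aaron): course_id=6 -> matches Chemistry
  - enrollment 8 (Hank): course_id=5 -> matches Algebra
So 1 of 8 rows is dropped.

SQL:
SELECT a.student, b.title AS course
FROM enrollments a
INNER JOIN courses b ON a.course_id = b.id

Result:
student | course    
--------+-----------
Chris   | Chemistry 
Jack    | Algebra   
Frank   | Chemistry 
Ivan    | Statistics
Tina    | Algebra   
Aaron   | Chemistry 
Hank    | Algebra   


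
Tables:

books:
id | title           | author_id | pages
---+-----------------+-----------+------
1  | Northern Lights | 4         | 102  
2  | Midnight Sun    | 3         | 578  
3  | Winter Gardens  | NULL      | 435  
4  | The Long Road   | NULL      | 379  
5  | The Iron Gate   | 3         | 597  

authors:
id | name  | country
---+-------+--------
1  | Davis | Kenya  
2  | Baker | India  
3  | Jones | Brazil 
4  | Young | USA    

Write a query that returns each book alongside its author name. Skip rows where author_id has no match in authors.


INNER JOIN keeps only books rows whose author_id matches an id in authors. Walk through each book:
  - book 1 (Northern Lights): author_id=4 -> matches Young
  - book 2 (Midnight Sun): author_id=3 -> matches Jones
  - book 3 (Winter Gardens): author_id=NULL, no match -> dropped
  - book 4 (The Long Road): author_id=NULL, no match -> dropped
  - book 5 (The Iron Gate): author_id=3 -> matches Jones
So 2 of 5 rows are dropped.

SQL:
SELECT a.title, b.name AS author
FROM books a
INNER JOIN authors b ON a.author_id = b.id

Result:
title           | author
----------------+-------
Northern Lights | Young 
Midnight Sun    | Jones 
The Iron Gate   | Jones 


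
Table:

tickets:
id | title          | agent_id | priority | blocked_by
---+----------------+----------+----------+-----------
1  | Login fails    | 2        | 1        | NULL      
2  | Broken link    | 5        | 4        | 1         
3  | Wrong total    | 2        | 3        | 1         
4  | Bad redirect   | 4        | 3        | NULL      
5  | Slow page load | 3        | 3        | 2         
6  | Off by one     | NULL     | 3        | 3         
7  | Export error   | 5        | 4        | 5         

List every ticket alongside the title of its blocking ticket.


This is a self-join: tickets is joined to a second copy of itself, matching each row's blocked_by to another row's id. Use LEFT JOIN so rows with blocked_by=NULL are kept.
  - ticket 1 (Login fails): blocked_by=NULL -> NULL
  - ticket 2 (Broken link): blocked_by=1 -> Login fails
  - ticket 3 (Wrong total): blocked_by=1 -> Login fails
  - ticket 4 (Bad redirect): blocked_by=NULL -> NULL
  - ticket 5 (Slow page load): blocked_by=2 -> Broken link
  - ticket 6 (Off by one): blocked_by=3 -> Wrong total
  - ticket 7 (Export error): blocked_by=5 -> Slow page load

SQL:
SELECT a.title AS item, b.title AS blocked_by
FROM tickets a
LEFT JOIN tickets b ON a.blocked_by = b.id

Result:
item           | blocked_by    
---------------+---------------
Login fails    | NULL          
Broken link    | Login fails   
Wrong total    | Login fails   
Bad redirect   | NULL          
Slow page load | Broken link   
Off by one     | Wrong total   
Export error   | Slow page load


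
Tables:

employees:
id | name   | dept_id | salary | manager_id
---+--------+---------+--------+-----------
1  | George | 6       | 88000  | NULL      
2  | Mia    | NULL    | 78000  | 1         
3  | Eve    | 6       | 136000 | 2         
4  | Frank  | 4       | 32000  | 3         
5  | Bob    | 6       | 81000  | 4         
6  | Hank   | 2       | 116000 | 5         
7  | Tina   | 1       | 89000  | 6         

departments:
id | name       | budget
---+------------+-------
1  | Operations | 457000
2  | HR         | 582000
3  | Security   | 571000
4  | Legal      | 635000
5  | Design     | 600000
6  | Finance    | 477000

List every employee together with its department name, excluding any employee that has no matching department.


INNER JOIN keeps only employees rows whose dept_id matches an id in departments. Walk through each employee:
  - employee 1 (George): dept_id=6 -> matches Finance
  - employee 2 (Mia): dept_id=NULL, no match -> dropped
  - employee 3 (Eve): dept_id=6 -> matches Finance
  - employee 4 (Frank): dept_id=4 -> matches Legal
  - employee 5 (Bob): dept_id=6 -> matches Finance
  - employee 6 (Hank): dept_id=2 -> matches HR
  - employee 7 (Tina): dept_id=1 -> matches Operations
So 1 of 7 rows is dropped.

SQL:
SELECT a.name, b.name AS department
FROM employees a
INNER JOIN departments b ON a.dept_id = b.id

Result:
name   | department
-------+-----------
George | Finance   
Eve    | Finance   
Frank  | Legal     
Bob    | Finance   
Hank   | HR        
Tina   | Operations


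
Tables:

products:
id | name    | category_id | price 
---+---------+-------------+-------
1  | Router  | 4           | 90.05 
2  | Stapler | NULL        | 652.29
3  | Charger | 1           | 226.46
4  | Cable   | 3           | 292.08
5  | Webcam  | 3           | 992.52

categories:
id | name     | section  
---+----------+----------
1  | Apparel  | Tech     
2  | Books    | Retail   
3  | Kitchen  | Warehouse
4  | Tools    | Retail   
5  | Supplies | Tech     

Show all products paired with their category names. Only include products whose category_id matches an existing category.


INNER JOIN keeps only products rows whose category_id matches an id in categories. Walk through each product:
  - product 1 (Router): category_id=4 -> matches Tools
  - product 2 (Stapler): category_id=NULL, no match -> dropped
  - product 3 (Charger): category_id=1 -> matches Apparel
  - product 4 (Cable): category_id=3 -> matches Kitchen
  - product 5 (Webcam): category_id=3 -> matches Kitchen
So 1 of 5 rows is dropped.

SQL:
SELECT a.name, b.name AS category
FROM products a
INNER JOIN categories b ON a.category_id = b.id

Result:
name    | category
--------+---------
Router  | Tools   
Charger | Apparel 
Cable   | Kitchen 
Webcam  | Kitchen 


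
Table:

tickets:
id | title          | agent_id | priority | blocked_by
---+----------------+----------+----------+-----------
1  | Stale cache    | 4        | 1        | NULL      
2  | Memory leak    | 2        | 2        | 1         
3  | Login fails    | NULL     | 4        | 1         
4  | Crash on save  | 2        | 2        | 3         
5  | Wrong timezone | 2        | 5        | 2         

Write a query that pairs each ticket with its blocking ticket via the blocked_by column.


This is a self-join: tickets is joined to a second copy of itself, matching each row's blocked_by to another row's id. Use LEFT JOIN so rows with blocked_by=NULL are kept.
  - ticket 1 (Stale cache): blocked_by=NULL -> NULL
  - ticket 2 (Memory leak): blocked_by=1 -> Stale cache
  - ticket 3 (Login fails): blocked_by=1 -> Stale cache
  - ticket 4 (Crash on save): blocked_by=3 -> Login fails
  - ticket 5 (Wrong timezone): blocked_by=2 -> Memory leak

SQL:
SELECT a.title AS item, b.title AS blocked_by
FROM tickets a
LEFT JOIN tickets b ON a.blocked_by = b.id

Result:
item           | blocked_by 
---------------+------------
Stale cache    | NULL       
Memory leak    | Stale cache
Login fails    | Stale cache
Crash on save  | Login fails
Wrong timezone | Memory leak


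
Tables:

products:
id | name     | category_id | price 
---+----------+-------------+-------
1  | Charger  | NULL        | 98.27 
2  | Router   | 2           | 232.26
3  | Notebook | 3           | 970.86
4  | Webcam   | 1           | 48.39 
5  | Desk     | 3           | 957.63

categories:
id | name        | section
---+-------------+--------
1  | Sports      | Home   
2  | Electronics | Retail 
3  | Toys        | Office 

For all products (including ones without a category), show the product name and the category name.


LEFT JOIN keeps every row from products (the left table); where category_id has no match in categories, the category columns become NULL. Walk through each product:
  - product 1 (Charger): category_id=NULL, no match -> kept with NULL
  - product 2 (Router): category_id=2 -> matches Electronics
  - product 3 (Notebook): category_id=3 -> matches Toys
  - product 4 (Webcam): category_id=1 -> matches Sports
  - product 5 (Desk): category_id=3 -> matches Toys
All 5 rows appear; 1 has NULL category.

SQL:
SELECT a.name, b.name AS category
FROM products a
LEFT JOIN categories b ON a.category_id = b.id

Result:
name     | category   
---------+------------
Charger  | NULL       
Router   | Electronics
Notebook | Toys       
Webcam   | Sports     
Desk     | Toys       


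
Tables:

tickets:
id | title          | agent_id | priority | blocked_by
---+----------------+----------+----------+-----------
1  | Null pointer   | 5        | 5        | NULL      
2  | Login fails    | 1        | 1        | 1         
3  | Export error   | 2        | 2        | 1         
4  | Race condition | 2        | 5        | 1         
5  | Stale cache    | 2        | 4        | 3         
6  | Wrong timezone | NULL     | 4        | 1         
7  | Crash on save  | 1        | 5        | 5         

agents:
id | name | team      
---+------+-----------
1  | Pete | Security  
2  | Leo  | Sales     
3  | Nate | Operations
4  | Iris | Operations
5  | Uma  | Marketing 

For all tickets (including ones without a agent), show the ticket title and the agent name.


LEFT JOIN keeps every row from tickets (the left table); where agent_id has no match in agents, the agent columns become NULL. Walk through each ticket:
  - ticket 1 (Null pointer): agent_id=5 -> matches Uma
  - ticket 2 (Login fails): agent_id=1 -> matches Pete
  - ticket 3 (Export error): agent_id=2 -> matches Leo
  - ticket 4 (Race condition): agent_id=2 -> matches Leo
  - ticket 5 (Stale cache): agent_id=2 -> matches Leo
  - ticket 6 (Wrong timezone): agent_id=NULL, no match -> kept with NULL
  - ticket 7 (Crash on save): agent_id=1 -> matches Pete
All 7 rows appear; 1 has NULL agent.

SQL:
SELECT a.title, b.name AS agent
FROM tickets a
LEFT JOIN agents b ON a.agent_id = b.id

Result:
title          | agent
---------------+------
Null pointer   | Uma  
Login fails    | Pete 
Export error   | Leo  
Race condition | Leo  
Stale cache    | Leo  
Wrong timezone | NULL 
Crash on save  | Pete 


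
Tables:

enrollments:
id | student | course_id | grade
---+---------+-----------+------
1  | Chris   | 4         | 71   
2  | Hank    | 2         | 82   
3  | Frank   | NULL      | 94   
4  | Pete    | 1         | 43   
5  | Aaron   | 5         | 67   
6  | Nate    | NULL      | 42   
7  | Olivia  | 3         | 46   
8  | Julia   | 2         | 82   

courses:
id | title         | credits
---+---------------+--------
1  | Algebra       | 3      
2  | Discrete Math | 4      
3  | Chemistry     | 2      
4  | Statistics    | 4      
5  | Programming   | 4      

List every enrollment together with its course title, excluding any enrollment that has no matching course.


INNER JOIN keeps only enrollments rows whose course_id matches an id in courses. Walk through each enrollment:
  - enrollment 1 (Chris): course_id=4 -> matches Statistics
  - enrollment 2 (Hank): course_id=2 -> matches Discrete Math
  - enrollment 3 (Frank): course_id=NULL, no match -> dropped
  - enrollment 4 (Pete): course_id=1 -> matches Algebra
  - enrollment 5 (Aaron): course_id=5 -> matches Programming
  - enrollment 6 (Nate): course_id=NULL, no match -> dropped
  - enrollment 7 (Olivia): course_id=3 -> matches Chemistry
  - enrollment 8 (Julia): course_id=2 -> matches Discrete Math
So 2 of 8 rows are dropped.

SQL:
SELECT a.student, b.title AS course
FROM enrollments a
INNER JOIN courses b ON a.course_id = b.id

Result:
student | course       
--------+--------------
Chris   | Statistics   
Hank    | Discrete Math
Pete    | Algebra      
Aaron   | Programming  
Olivia  | Chemistry    
Julia   | Discrete Math


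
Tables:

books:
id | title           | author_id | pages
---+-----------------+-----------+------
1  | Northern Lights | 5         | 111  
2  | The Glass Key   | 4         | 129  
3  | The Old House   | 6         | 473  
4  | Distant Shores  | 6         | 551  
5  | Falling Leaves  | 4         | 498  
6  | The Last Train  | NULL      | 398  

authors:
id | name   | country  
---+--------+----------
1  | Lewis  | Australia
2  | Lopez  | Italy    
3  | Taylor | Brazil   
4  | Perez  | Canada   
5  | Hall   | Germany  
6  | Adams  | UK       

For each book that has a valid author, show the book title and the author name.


INNER JOIN keeps only books rows whose author_id matches an id in authors. Walk through each book:
  - book 1 (Northern Lights): author_id=5 -> matches Hall
  - book 2 (The Glass Key): author_id=4 -> matches Perez
  - book 3 (The Old House): author_id=6 -> matches Adams
  - book 4 (Distant Shores): author_id=6 -> matches Adams
  - book 5 (Falling Leaves): author_id=4 -> matches Perez
  - book 6 (The Last Train): author_id=NULL, no match -> dropped
So 1 of 6 rows is dropped.

SQL:
SELECT a.title, b.name AS author
FROM books a
INNER JOIN authors b ON a.author_id = b.id

Result:
title           | author
----------------+-------
Northern Lights | Hall  
The Glass Key   | Perez 
The Old House   | Adams 
Distant Shores  | Adams 
Falling Leaves  | Perez 


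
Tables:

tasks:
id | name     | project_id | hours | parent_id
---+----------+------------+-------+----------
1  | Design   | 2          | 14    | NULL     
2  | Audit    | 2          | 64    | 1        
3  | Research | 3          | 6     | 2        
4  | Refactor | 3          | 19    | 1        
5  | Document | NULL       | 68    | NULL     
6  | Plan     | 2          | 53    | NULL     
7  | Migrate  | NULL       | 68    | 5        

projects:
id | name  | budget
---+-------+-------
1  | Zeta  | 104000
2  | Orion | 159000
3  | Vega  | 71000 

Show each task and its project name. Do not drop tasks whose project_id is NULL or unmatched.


LEFT JOIN keeps every row from tasks (the left table); where project_id has no match in projects, the project columns become NULL. Walk through each task:
  - task 1 (Design): project_id=2 -> matches Orion
  - task 2 (Audit): project_id=2 -> matches Orion
  - task 3 (Research): project_id=3 -> matches Vega
  - task 4 (Refactor): project_id=3 -> matches Vega
  - task 5 (Document): project_id=NULL, no match -> kept with NULL
  - task 6 (Plan): project_id=2 -> matches Orion
  - task 7 (Migrate): project_id=NULL, no match -> kept with NULL
All 7 rows appear; 2 have NULL project.

SQL:
SELECT a.name, b.name AS project
FROM tasks a
LEFT JOIN projects b ON a.project_id = b.id

Result:
name     | project
---------+--------
Design   | Orion  
Audit    | Orion  
Research | Vega   
Refactor | Vega   
Document | NULL   
Plan     | Orion  
Migrate  | NULL   


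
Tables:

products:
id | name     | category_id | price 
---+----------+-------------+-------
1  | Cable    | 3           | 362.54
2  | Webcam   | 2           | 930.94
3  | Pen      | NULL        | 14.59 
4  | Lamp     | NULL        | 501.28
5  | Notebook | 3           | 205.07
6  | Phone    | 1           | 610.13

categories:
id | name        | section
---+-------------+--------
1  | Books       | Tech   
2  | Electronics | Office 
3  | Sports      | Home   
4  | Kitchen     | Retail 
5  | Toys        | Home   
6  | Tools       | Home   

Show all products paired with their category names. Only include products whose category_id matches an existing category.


INNER JOIN keeps only products rows whose category_id matches an id in categories. Walk through each product:
  - product 1 (Cable): category_id=3 -> matches Sports
  - product 2 (Webcam): category_id=2 -> matches Electronics
  - product 3 (Pen): category_id=NULL, no match -> dropped
  - product 4 (Lamp): category_id=NULL, no match -> dropped
  - product 5 (Notebook): category_id=3 -> matches Sports
  - product 6 (Phone): category_id=1 -> matches Books
So 2 of 6 rows are dropped.

SQL:
SELECT a.name, b.name AS category
FROM products a
INNER JOIN categories b ON a.category_id = b.id

Result:
name     | category   
---------+------------
Cable    | Sports     
Webcam   | Electronics
Notebook | Sports     
Phone    | Books      


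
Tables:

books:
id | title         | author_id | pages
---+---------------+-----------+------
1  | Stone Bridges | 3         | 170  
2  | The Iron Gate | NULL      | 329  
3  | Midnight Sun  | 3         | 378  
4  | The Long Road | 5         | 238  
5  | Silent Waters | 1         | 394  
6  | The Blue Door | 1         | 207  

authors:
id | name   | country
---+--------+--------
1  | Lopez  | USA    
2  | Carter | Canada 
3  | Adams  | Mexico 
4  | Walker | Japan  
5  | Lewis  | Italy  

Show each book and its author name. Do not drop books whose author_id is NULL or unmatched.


LEFT JOIN keeps every row from books (the left table); where author_id has no match in authors, the author columns become NULL. Walk through each book:
  - book 1 (Stone Bridges): author_id=3 -> matches Adams
  - book 2 (The Iron Gate): author_id=NULL, no match -> kept with NULL
  - book 3 (Midnight Sun): author_id=3 -> matches Adams
  - book 4 (The Long Road): author_id=5 -> matches Lewis
  - book 5 (Silent Waters): author_id=1 -> matches Lopez
  - book 6 (The Blue Door): author_id=1 -> matches Lopez
All 6 rows appear; 1 has NULL author.

SQL:
SELECT a.title, b.name AS author
FROM books a
LEFT JOIN authors b ON a.author_id = b.id

Result:
title         | author
--------------+-------
Stone Bridges | Adams 
The Iron Gate | NULL  
Midnight Sun  | Adams 
The Long Road | Lewis 
Silent Waters | Lopez 
The Blue Door | Lopez 


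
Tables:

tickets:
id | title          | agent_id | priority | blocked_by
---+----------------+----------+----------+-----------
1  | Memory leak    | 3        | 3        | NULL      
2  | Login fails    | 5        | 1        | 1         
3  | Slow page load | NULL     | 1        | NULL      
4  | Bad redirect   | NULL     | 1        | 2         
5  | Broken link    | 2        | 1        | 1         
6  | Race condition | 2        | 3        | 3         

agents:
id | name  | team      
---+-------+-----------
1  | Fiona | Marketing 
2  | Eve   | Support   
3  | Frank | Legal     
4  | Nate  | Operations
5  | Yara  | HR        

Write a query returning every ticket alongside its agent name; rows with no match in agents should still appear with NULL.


LEFT JOIN keeps every row from tickets (the left table); where agent_id has no match in agents, the agent columns become NULL. Walk through each ticket:
  - ticket 1 (Memory leak): agent_id=3 -> matches Frank
  - ticket 2 (Login fails): agent_id=5 -> matches Yara
  - ticket 3 (Slow page load): agent_id=NULL, no match -> kept with NULL
  - ticket 4 (Bad redirect): agent_id=NULL, no match -> kept with NULL
  - ticket 5 (Broken link): agent_id=2 -> matches Eve
  - ticket 6 (Race condition): agent_id=2 -> matches Eve
All 6 rows appear; 2 have NULL agent.

SQL:
SELECT a.title, b.name AS agent
FROM tickets a
LEFT JOIN agents b ON a.agent_id = b.id

Result:
title          | agent
---------------+------
Memory leak    | Frank
Login fails    | Yara 
Slow page load | NULL 
Bad redirect   | NULL 
Broken link    | Eve  
Race condition | Eve  


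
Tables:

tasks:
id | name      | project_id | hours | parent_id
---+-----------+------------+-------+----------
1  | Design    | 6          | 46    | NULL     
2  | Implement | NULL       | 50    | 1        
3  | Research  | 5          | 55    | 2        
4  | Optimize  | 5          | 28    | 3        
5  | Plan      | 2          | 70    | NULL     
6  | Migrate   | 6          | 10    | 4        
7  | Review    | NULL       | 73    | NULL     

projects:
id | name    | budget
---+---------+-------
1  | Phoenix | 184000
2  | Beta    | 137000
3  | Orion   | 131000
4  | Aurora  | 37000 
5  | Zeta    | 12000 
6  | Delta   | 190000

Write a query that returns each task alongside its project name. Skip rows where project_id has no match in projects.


INNER JOIN keeps only tasks rows whose project_id matches an id in projects. Walk through each task:
  - task 1 (Design): project_id=6 -> matches Delta
  - task 2 (Implement): project_id=NULL, no match -> dropped
  - task 3 (Research): project_id=5 -> matches Zeta
  - task 4 (Optimize): project_id=5 -> matches Zeta
  - task 5 (Plan): project_id=2 -> matches Beta
  - task 6 (Migrate): project_id=6 -> matches Delta
  - task 7 (Review): project_id=NULL, no match -> dropped
So 2 of 7 rows are dropped.

SQL:
SELECT a.name, b.name AS project
FROM tasks a
INNER JOIN projects b ON a.project_id = b.id

Result:
name     | project
---------+--------
Design   | Delta  
Research | Zeta   
Optimize | Zeta   
Plan     | Beta   
Migrate  | Delta  


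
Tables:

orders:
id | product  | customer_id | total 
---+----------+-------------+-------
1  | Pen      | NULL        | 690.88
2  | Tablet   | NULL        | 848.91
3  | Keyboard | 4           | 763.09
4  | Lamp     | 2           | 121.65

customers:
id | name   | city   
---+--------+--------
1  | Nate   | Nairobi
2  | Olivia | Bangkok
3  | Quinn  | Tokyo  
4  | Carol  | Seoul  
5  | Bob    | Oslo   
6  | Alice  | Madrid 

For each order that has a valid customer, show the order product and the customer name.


INNER JOIN keeps only orders rows whose customer_id matches an id in customers. Walk through each order:
  - order 1 (Pen): customer_id=NULL, no match -> dropped
  - order 2 (Tablet): customer_id=NULL, no match -> dropped
  - order 3 (Keyboard): customer_id=4 -> matches Carol
  - order 4 (Lamp): customer_id=2 -> matches Olivia
So 2 of 4 rows are dropped.

SQL:
SELECT a.product, b.name AS customer
FROM orders a
INNER JOIN customers b ON a.customer_id = b.id

Result:
product  | customer
---------+---------
Keyboard | Carol   
Lamp     | Olivia  


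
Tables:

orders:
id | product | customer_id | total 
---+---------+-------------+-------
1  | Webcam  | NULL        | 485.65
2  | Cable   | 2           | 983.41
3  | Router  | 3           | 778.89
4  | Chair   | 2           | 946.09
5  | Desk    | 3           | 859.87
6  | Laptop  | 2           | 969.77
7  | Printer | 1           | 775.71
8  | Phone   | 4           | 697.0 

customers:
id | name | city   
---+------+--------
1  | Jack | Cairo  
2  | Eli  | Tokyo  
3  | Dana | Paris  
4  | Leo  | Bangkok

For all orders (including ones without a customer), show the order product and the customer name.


LEFT JOIN keeps every row from orders (the left table); where customer_id has no match in customers, the customer columns become NULL. Walk through each order:
  - order 1 (Webcam): customer_id=NULL, no match -> kept with NULL
  - order 2 (Cable): customer_id=2 -> matches Eli
  - order 3 (Router): customer_id=3 -> matches Dana
  - order 4 (Chair): customer_id=2 -> matches Eli
  - order 5 (Desk): customer_id=3 -> matches Dana
  - order 6 (Laptop): customer_id=2 -> matches Eli
  - order 7 (Printer): customer_id=1 -> matches Jack
  - order 8 (Phone): customer_id=4 -> matches Leo
All 8 rows appear; 1 has NULL customer.

SQL:
SELECT a.product, b.name AS customer
FROM orders a
LEFT JOIN customers b ON a.customer_id = b.id

Result:
product | customer
--------+---------
Webcam  | NULL    
Cable   | Eli     
Router  | Dana    
Chair   | Eli     
Desk    | Dana    
Laptop  | Eli     
Printer | Jack    
Phone   | Leo     


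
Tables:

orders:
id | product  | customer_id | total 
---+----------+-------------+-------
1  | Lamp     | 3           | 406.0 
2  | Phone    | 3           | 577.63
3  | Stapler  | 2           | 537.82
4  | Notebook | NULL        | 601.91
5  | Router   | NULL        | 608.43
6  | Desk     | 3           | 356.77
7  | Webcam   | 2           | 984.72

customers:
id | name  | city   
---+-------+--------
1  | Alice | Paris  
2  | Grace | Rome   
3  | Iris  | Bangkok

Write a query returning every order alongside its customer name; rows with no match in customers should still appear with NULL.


LEFT JOIN keeps every row from orders (the left table); where customer_id has no match in customers, the customer columns become NULL. Walk through each order:
  - order 1 (Lamp): customer_id=3 -> matches Iris
  - order 2 (Phone): customer_id=3 -> matches Iris
  - order 3 (Stapler): customer_id=2 -> matches Grace
  - order 4 (Notebook): customer_id=NULL, no match -> kept with NULL
  - order 5 (Router): customer_id=NULL, no match -> kept with NULL
  - order 6 (Desk): customer_id=3 -> matches Iris
  - order 7 (Webcam): customer_id=2 -> matches Grace
All 7 rows appear; 2 have NULL customer.

SQL:
SELECT a.product, b.name AS customer
FROM orders a
LEFT JOIN customers b ON a.customer_id = b.id

Result:
product  | customer
---------+---------
Lamp     | Iris    
Phone    | Iris    
Stapler  | Grace   
Notebook | NULL    
Router   | NULL    
Desk     | Iris    
Webcam   | Grace   


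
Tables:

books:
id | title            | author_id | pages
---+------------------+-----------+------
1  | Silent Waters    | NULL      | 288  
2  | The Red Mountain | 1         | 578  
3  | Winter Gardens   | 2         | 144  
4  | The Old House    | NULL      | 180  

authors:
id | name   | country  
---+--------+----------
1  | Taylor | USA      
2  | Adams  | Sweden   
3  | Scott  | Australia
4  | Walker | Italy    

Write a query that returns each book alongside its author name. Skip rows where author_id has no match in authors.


INNER JOIN keeps only books rows whose author_id matches an id in authors. Walk through each book:
  - book 1 (Silent Waters): author_id=NULL, no match -> dropped
  - book 2 (The Red Mountain): author_id=1 -> matches Taylor
  - book 3 (Winter Gardens): author_id=2 -> matches Adams
  - book 4 (The Old House): author_id=NULL, no match -> dropped
So 2 of 4 rows are dropped.

SQL:
SELECT a.title, b.name AS author
FROM books a
INNER JOIN authors b ON a.author_id = b.id

Result:
title            | author
-----------------+-------
The Red Mountain | Taylor
Winter Gardens   | Adams 


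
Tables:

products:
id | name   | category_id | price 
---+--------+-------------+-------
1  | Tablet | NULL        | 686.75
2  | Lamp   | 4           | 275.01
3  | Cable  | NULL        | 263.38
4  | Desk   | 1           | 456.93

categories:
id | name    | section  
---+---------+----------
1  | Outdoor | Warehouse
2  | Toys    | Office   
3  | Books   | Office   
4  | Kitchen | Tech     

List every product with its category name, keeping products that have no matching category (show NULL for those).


LEFT JOIN keeps every row from products (the left table); where category_id has no match in categories, the category columns become NULL. Walk through each product:
  - product 1 (Tablet): category_id=NULL, no match -> kept with NULL
  - product 2 (Lamp): category_id=4 -> matches Kitchen
  - product 3 (Cable): category_id=NULL, no match -> kept with NULL
  - product 4 (Desk): category_id=1 -> matches Outdoor
All 4 rows appear; 2 have NULL category.

SQL:
SELECT a.name, b.name AS category
FROM products a
LEFT JOIN categories b ON a.category_id = b.id

Result:
name   | category
-------+---------
Tablet | NULL    
Lamp   | Kitchen 
Cable  | NULL    
Desk   | Outdoor 
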